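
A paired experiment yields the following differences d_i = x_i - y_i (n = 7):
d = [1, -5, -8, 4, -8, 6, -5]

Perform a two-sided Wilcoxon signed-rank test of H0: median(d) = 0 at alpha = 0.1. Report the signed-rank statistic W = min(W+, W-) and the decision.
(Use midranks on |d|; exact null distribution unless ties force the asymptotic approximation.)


Step 1: Drop any zero differences (none here) and take |d_i|.
|d| = [1, 5, 8, 4, 8, 6, 5]
Step 2: Midrank |d_i| (ties get averaged ranks).
ranks: |1|->1, |5|->3.5, |8|->6.5, |4|->2, |8|->6.5, |6|->5, |5|->3.5
Step 3: Attach original signs; sum ranks with positive sign and with negative sign.
W+ = 1 + 2 + 5 = 8
W- = 3.5 + 6.5 + 6.5 + 3.5 = 20
(Check: W+ + W- = 28 should equal n(n+1)/2 = 28.)
Step 4: Test statistic W = min(W+, W-) = 8.
Step 5: Ties in |d|, so use the tie-corrected normal approximation.
        E[W] = n(n+1)/4 = 7*8/4 = 14.
        Tie groups: |d|=5 (t=2), |d|=8 (t=2); sum(t^3 - t) = 12.
        Var[W] = n(n+1)(2n+1)/24 - sum(t^3-t)/48 = 840/24 - 12/48 = 34.75.
        z = (W - E[W]) / sqrt(Var[W]) = (8 - 14) / 5.8949 = -1.0178.
        Two-sided p = 2*Phi(z) = 0.308760.
Step 6: alpha = 0.1. fail to reject H0.

W+ = 8, W- = 20, W = min = 8, p = 0.308760, fail to reject H0.


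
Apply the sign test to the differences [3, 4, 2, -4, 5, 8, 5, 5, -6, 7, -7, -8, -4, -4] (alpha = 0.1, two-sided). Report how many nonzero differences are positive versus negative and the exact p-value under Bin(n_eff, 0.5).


Step 1: Discard zero differences. Original n = 14; n_eff = number of nonzero differences = 14.
Nonzero differences (with sign): +3, +4, +2, -4, +5, +8, +5, +5, -6, +7, -7, -8, -4, -4
Step 2: Count signs: positive = 8, negative = 6.
Step 3: Under H0: P(positive) = 0.5, so the number of positives S ~ Bin(14, 0.5).
Step 4: Two-sided exact p-value = sum of Bin(14,0.5) probabilities at or below the observed probability = 0.790527.
Step 5: alpha = 0.1. fail to reject H0.

n_eff = 14, pos = 8, neg = 6, p = 0.790527, fail to reject H0.


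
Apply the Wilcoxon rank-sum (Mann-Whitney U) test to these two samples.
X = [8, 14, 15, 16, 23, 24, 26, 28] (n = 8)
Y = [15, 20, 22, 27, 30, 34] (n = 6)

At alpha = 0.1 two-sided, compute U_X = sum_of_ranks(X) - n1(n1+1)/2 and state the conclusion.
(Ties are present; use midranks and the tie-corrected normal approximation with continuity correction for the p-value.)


Step 1: Combine and sort all 14 observations; assign midranks.
sorted (value, group): (8,X), (14,X), (15,X), (15,Y), (16,X), (20,Y), (22,Y), (23,X), (24,X), (26,X), (27,Y), (28,X), (30,Y), (34,Y)
ranks: 8->1, 14->2, 15->3.5, 15->3.5, 16->5, 20->6, 22->7, 23->8, 24->9, 26->10, 27->11, 28->12, 30->13, 34->14
Step 2: Rank sum for X: R1 = 1 + 2 + 3.5 + 5 + 8 + 9 + 10 + 12 = 50.5.
Step 3: U_X = R1 - n1(n1+1)/2 = 50.5 - 8*9/2 = 50.5 - 36 = 14.5.
       U_Y = n1*n2 - U_X = 48 - 14.5 = 33.5.
Step 4: Ties are present, so use the tie-corrected normal approximation (with continuity correction) for the p-value.
Step 5: p-value = 0.244759; compare to alpha = 0.1. fail to reject H0.

U_X = 14.5, p = 0.244759, fail to reject H0 at alpha = 0.1.


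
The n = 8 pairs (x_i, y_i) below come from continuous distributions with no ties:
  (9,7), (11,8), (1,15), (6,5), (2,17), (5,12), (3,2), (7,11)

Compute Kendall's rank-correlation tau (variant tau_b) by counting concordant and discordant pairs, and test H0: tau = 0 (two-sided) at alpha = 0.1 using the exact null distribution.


Step 1: Enumerate the 28 unordered pairs (i,j) with i<j and classify each by sign(x_j-x_i) * sign(y_j-y_i).
  (1,2):dx=+2,dy=+1->C; (1,3):dx=-8,dy=+8->D; (1,4):dx=-3,dy=-2->C; (1,5):dx=-7,dy=+10->D
  (1,6):dx=-4,dy=+5->D; (1,7):dx=-6,dy=-5->C; (1,8):dx=-2,dy=+4->D; (2,3):dx=-10,dy=+7->D
  (2,4):dx=-5,dy=-3->C; (2,5):dx=-9,dy=+9->D; (2,6):dx=-6,dy=+4->D; (2,7):dx=-8,dy=-6->C
  (2,8):dx=-4,dy=+3->D; (3,4):dx=+5,dy=-10->D; (3,5):dx=+1,dy=+2->C; (3,6):dx=+4,dy=-3->D
  (3,7):dx=+2,dy=-13->D; (3,8):dx=+6,dy=-4->D; (4,5):dx=-4,dy=+12->D; (4,6):dx=-1,dy=+7->D
  (4,7):dx=-3,dy=-3->C; (4,8):dx=+1,dy=+6->C; (5,6):dx=+3,dy=-5->D; (5,7):dx=+1,dy=-15->D
  (5,8):dx=+5,dy=-6->D; (6,7):dx=-2,dy=-10->C; (6,8):dx=+2,dy=-1->D; (7,8):dx=+4,dy=+9->C
Step 2: C = 10, D = 18, total pairs = 28.
Step 3: tau = (C - D)/(n(n-1)/2) = (10 - 18)/28 = -0.285714.
Step 4: Exact two-sided p-value (enumerate n! = 40320 permutations of y under H0): p = 0.398760.
Step 5: alpha = 0.1. fail to reject H0.

tau_b = -0.2857 (C=10, D=18), p = 0.398760, fail to reject H0.


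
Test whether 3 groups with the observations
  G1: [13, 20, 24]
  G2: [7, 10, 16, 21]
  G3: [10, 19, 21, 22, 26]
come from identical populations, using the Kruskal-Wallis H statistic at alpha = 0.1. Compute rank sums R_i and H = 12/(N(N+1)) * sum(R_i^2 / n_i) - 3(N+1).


Step 1: Combine all N = 12 observations and assign midranks.
sorted (value, group, rank): (7,G2,1), (10,G2,2.5), (10,G3,2.5), (13,G1,4), (16,G2,5), (19,G3,6), (20,G1,7), (21,G2,8.5), (21,G3,8.5), (22,G3,10), (24,G1,11), (26,G3,12)
Step 2: Sum ranks within each group.
R_1 = 22 (n_1 = 3)
R_2 = 17 (n_2 = 4)
R_3 = 39 (n_3 = 5)
Step 3: H = 12/(N(N+1)) * sum(R_i^2/n_i) - 3(N+1)
     = 12/(12*13) * (22^2/3 + 17^2/4 + 39^2/5) - 3*13
     = 0.076923 * 537.783 - 39
     = 2.367949.
Step 4: Ties present; correction factor C = 1 - 12/(12^3 - 12) = 0.993007. Corrected H = 2.367949 / 0.993007 = 2.384624.
Step 5: Under H0, H ~ chi^2(2); p-value = 0.303519.
Step 6: alpha = 0.1. fail to reject H0.

H = 2.3846, df = 2, p = 0.303519, fail to reject H0.


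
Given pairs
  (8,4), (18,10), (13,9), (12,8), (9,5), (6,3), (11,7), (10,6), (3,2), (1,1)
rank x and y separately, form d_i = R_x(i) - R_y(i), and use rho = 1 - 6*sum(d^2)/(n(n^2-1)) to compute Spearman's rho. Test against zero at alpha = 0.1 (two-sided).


Step 1: Rank x and y separately (midranks; no ties here).
rank(x): 8->4, 18->10, 13->9, 12->8, 9->5, 6->3, 11->7, 10->6, 3->2, 1->1
rank(y): 4->4, 10->10, 9->9, 8->8, 5->5, 3->3, 7->7, 6->6, 2->2, 1->1
Step 2: d_i = R_x(i) - R_y(i); compute d_i^2.
  (4-4)^2=0, (10-10)^2=0, (9-9)^2=0, (8-8)^2=0, (5-5)^2=0, (3-3)^2=0, (7-7)^2=0, (6-6)^2=0, (2-2)^2=0, (1-1)^2=0
sum(d^2) = 0.
Step 3: rho = 1 - 6*0 / (10*(10^2 - 1)) = 1 - 0/990 = 1.000000.
Step 5: Two-sided p-value from the t-distribution with 8 df = 0.000000.
Step 6: alpha = 0.1. reject H0.

rho = 1.0000, p = 0.000000, reject H0 at alpha = 0.1.


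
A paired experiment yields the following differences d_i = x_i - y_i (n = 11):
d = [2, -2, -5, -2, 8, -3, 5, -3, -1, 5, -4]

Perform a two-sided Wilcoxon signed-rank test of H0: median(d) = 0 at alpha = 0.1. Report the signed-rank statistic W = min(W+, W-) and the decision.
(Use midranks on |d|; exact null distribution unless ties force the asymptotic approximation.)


Step 1: Drop any zero differences (none here) and take |d_i|.
|d| = [2, 2, 5, 2, 8, 3, 5, 3, 1, 5, 4]
Step 2: Midrank |d_i| (ties get averaged ranks).
ranks: |2|->3, |2|->3, |5|->9, |2|->3, |8|->11, |3|->5.5, |5|->9, |3|->5.5, |1|->1, |5|->9, |4|->7
Step 3: Attach original signs; sum ranks with positive sign and with negative sign.
W+ = 3 + 11 + 9 + 9 = 32
W- = 3 + 9 + 3 + 5.5 + 5.5 + 1 + 7 = 34
(Check: W+ + W- = 66 should equal n(n+1)/2 = 66.)
Step 4: Test statistic W = min(W+, W-) = 32.
Step 5: Ties in |d|, so use the tie-corrected normal approximation.
        E[W] = n(n+1)/4 = 11*12/4 = 33.
        Tie groups: |d|=2 (t=3), |d|=3 (t=2), |d|=5 (t=3); sum(t^3 - t) = 54.
        Var[W] = n(n+1)(2n+1)/24 - sum(t^3-t)/48 = 3036/24 - 54/48 = 125.375.
        z = (W - E[W]) / sqrt(Var[W]) = (32 - 33) / 11.1971 = -0.0893.
        Two-sided p = 2*Phi(z) = 0.928836.
Step 6: alpha = 0.1. fail to reject H0.

W+ = 32, W- = 34, W = min = 32, p = 0.928836, fail to reject H0.


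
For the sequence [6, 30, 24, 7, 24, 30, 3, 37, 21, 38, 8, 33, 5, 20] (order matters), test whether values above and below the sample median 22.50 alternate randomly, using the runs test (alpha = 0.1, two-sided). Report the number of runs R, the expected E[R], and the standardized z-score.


Step 1: Compute median = 22.50; label A = above, B = below.
Labels in order: BAABAABABABABB  (n_A = 7, n_B = 7)
Step 2: Count runs R = 11.
Step 3: Under H0 (random ordering), E[R] = 2*n_A*n_B/(n_A+n_B) + 1 = 2*7*7/14 + 1 = 8.0000.
        Var[R] = 2*n_A*n_B*(2*n_A*n_B - n_A - n_B) / ((n_A+n_B)^2 * (n_A+n_B-1)) = 8232/2548 = 3.2308.
        SD[R] = 1.7974.
Step 4: Continuity-corrected z = (R - 0.5 - E[R]) / SD[R] = (11 - 0.5 - 8.0000) / 1.7974 = 1.3909.
Step 5: Two-sided p-value via normal approximation = 2*(1 - Phi(|z|)) = 0.164264.
Step 6: alpha = 0.1. fail to reject H0.

R = 11, z = 1.3909, p = 0.164264, fail to reject H0.


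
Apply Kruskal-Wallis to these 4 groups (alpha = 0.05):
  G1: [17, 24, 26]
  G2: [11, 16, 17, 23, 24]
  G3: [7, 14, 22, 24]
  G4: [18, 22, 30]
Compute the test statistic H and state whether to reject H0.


Step 1: Combine all N = 15 observations and assign midranks.
sorted (value, group, rank): (7,G3,1), (11,G2,2), (14,G3,3), (16,G2,4), (17,G1,5.5), (17,G2,5.5), (18,G4,7), (22,G3,8.5), (22,G4,8.5), (23,G2,10), (24,G1,12), (24,G2,12), (24,G3,12), (26,G1,14), (30,G4,15)
Step 2: Sum ranks within each group.
R_1 = 31.5 (n_1 = 3)
R_2 = 33.5 (n_2 = 5)
R_3 = 24.5 (n_3 = 4)
R_4 = 30.5 (n_4 = 3)
Step 3: H = 12/(N(N+1)) * sum(R_i^2/n_i) - 3(N+1)
     = 12/(15*16) * (31.5^2/3 + 33.5^2/5 + 24.5^2/4 + 30.5^2/3) - 3*16
     = 0.050000 * 1015.35 - 48
     = 2.767292.
Step 4: Ties present; correction factor C = 1 - 36/(15^3 - 15) = 0.989286. Corrected H = 2.767292 / 0.989286 = 2.797262.
Step 5: Under H0, H ~ chi^2(3); p-value = 0.423951.
Step 6: alpha = 0.05. fail to reject H0.

H = 2.7973, df = 3, p = 0.423951, fail to reject H0.


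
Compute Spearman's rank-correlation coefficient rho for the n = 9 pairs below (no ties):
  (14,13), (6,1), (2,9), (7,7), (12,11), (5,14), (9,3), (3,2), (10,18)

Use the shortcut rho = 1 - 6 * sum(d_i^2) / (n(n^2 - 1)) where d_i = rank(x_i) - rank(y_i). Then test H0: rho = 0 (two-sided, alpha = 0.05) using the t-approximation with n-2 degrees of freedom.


Step 1: Rank x and y separately (midranks; no ties here).
rank(x): 14->9, 6->4, 2->1, 7->5, 12->8, 5->3, 9->6, 3->2, 10->7
rank(y): 13->7, 1->1, 9->5, 7->4, 11->6, 14->8, 3->3, 2->2, 18->9
Step 2: d_i = R_x(i) - R_y(i); compute d_i^2.
  (9-7)^2=4, (4-1)^2=9, (1-5)^2=16, (5-4)^2=1, (8-6)^2=4, (3-8)^2=25, (6-3)^2=9, (2-2)^2=0, (7-9)^2=4
sum(d^2) = 72.
Step 3: rho = 1 - 6*72 / (9*(9^2 - 1)) = 1 - 432/720 = 0.400000.
Step 4: Under H0, t = rho * sqrt((n-2)/(1-rho^2)) = 1.1547 ~ t(7).
Step 5: Two-sided p-value from the t-distribution with 7 df = 0.286105.
Step 6: alpha = 0.05. fail to reject H0.

rho = 0.4000, p = 0.286105, fail to reject H0 at alpha = 0.05.


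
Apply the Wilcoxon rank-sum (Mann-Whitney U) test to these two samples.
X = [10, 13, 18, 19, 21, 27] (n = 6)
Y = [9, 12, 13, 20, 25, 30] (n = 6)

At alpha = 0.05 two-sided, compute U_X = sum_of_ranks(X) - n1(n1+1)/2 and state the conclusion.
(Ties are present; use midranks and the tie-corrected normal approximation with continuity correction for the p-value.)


Step 1: Combine and sort all 12 observations; assign midranks.
sorted (value, group): (9,Y), (10,X), (12,Y), (13,X), (13,Y), (18,X), (19,X), (20,Y), (21,X), (25,Y), (27,X), (30,Y)
ranks: 9->1, 10->2, 12->3, 13->4.5, 13->4.5, 18->6, 19->7, 20->8, 21->9, 25->10, 27->11, 30->12
Step 2: Rank sum for X: R1 = 2 + 4.5 + 6 + 7 + 9 + 11 = 39.5.
Step 3: U_X = R1 - n1(n1+1)/2 = 39.5 - 6*7/2 = 39.5 - 21 = 18.5.
       U_Y = n1*n2 - U_X = 36 - 18.5 = 17.5.
Step 4: Ties are present, so use the tie-corrected normal approximation (with continuity correction) for the p-value.
Step 5: p-value = 1.000000; compare to alpha = 0.05. fail to reject H0.

U_X = 18.5, p = 1.000000, fail to reject H0 at alpha = 0.05.


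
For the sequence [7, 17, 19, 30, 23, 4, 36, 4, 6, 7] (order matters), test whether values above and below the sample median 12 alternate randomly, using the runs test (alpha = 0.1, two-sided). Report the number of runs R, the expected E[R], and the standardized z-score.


Step 1: Compute median = 12; label A = above, B = below.
Labels in order: BAAAABABBB  (n_A = 5, n_B = 5)
Step 2: Count runs R = 5.
Step 3: Under H0 (random ordering), E[R] = 2*n_A*n_B/(n_A+n_B) + 1 = 2*5*5/10 + 1 = 6.0000.
        Var[R] = 2*n_A*n_B*(2*n_A*n_B - n_A - n_B) / ((n_A+n_B)^2 * (n_A+n_B-1)) = 2000/900 = 2.2222.
        SD[R] = 1.4907.
Step 4: Continuity-corrected z = (R + 0.5 - E[R]) / SD[R] = (5 + 0.5 - 6.0000) / 1.4907 = -0.3354.
Step 5: Two-sided p-value via normal approximation = 2*(1 - Phi(|z|)) = 0.737316.
Step 6: alpha = 0.1. fail to reject H0.

R = 5, z = -0.3354, p = 0.737316, fail to reject H0.


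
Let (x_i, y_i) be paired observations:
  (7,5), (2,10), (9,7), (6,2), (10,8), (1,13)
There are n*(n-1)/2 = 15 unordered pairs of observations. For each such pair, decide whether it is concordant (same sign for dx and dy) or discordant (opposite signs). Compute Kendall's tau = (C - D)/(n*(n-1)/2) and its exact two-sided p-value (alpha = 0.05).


Step 1: Enumerate the 15 unordered pairs (i,j) with i<j and classify each by sign(x_j-x_i) * sign(y_j-y_i).
  (1,2):dx=-5,dy=+5->D; (1,3):dx=+2,dy=+2->C; (1,4):dx=-1,dy=-3->C; (1,5):dx=+3,dy=+3->C
  (1,6):dx=-6,dy=+8->D; (2,3):dx=+7,dy=-3->D; (2,4):dx=+4,dy=-8->D; (2,5):dx=+8,dy=-2->D
  (2,6):dx=-1,dy=+3->D; (3,4):dx=-3,dy=-5->C; (3,5):dx=+1,dy=+1->C; (3,6):dx=-8,dy=+6->D
  (4,5):dx=+4,dy=+6->C; (4,6):dx=-5,dy=+11->D; (5,6):dx=-9,dy=+5->D
Step 2: C = 6, D = 9, total pairs = 15.
Step 3: tau = (C - D)/(n(n-1)/2) = (6 - 9)/15 = -0.200000.
Step 4: Exact two-sided p-value (enumerate n! = 720 permutations of y under H0): p = 0.719444.
Step 5: alpha = 0.05. fail to reject H0.

tau_b = -0.2000 (C=6, D=9), p = 0.719444, fail to reject H0.


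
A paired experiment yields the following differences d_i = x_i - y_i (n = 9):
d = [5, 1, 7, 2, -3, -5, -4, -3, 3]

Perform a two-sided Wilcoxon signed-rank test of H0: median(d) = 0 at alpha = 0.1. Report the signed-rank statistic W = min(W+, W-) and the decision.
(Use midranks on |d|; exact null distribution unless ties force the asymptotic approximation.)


Step 1: Drop any zero differences (none here) and take |d_i|.
|d| = [5, 1, 7, 2, 3, 5, 4, 3, 3]
Step 2: Midrank |d_i| (ties get averaged ranks).
ranks: |5|->7.5, |1|->1, |7|->9, |2|->2, |3|->4, |5|->7.5, |4|->6, |3|->4, |3|->4
Step 3: Attach original signs; sum ranks with positive sign and with negative sign.
W+ = 7.5 + 1 + 9 + 2 + 4 = 23.5
W- = 4 + 7.5 + 6 + 4 = 21.5
(Check: W+ + W- = 45 should equal n(n+1)/2 = 45.)
Step 4: Test statistic W = min(W+, W-) = 21.5.
Step 5: Ties in |d|, so use the tie-corrected normal approximation.
        E[W] = n(n+1)/4 = 9*10/4 = 22.5.
        Tie groups: |d|=3 (t=3), |d|=5 (t=2); sum(t^3 - t) = 30.
        Var[W] = n(n+1)(2n+1)/24 - sum(t^3-t)/48 = 1710/24 - 30/48 = 70.625.
        z = (W - E[W]) / sqrt(Var[W]) = (21.5 - 22.5) / 8.4039 = -0.1190.
        Two-sided p = 2*Phi(z) = 0.905281.
Step 6: alpha = 0.1. fail to reject H0.

W+ = 23.5, W- = 21.5, W = min = 21.5, p = 0.905281, fail to reject H0.


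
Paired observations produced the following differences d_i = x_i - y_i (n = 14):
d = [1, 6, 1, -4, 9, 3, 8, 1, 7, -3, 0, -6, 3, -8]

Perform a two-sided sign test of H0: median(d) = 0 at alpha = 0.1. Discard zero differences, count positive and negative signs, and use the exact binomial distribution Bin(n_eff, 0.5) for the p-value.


Step 1: Discard zero differences. Original n = 14; n_eff = number of nonzero differences = 13.
Nonzero differences (with sign): +1, +6, +1, -4, +9, +3, +8, +1, +7, -3, -6, +3, -8
Step 2: Count signs: positive = 9, negative = 4.
Step 3: Under H0: P(positive) = 0.5, so the number of positives S ~ Bin(13, 0.5).
Step 4: Two-sided exact p-value = sum of Bin(13,0.5) probabilities at or below the observed probability = 0.266846.
Step 5: alpha = 0.1. fail to reject H0.

n_eff = 13, pos = 9, neg = 4, p = 0.266846, fail to reject H0.


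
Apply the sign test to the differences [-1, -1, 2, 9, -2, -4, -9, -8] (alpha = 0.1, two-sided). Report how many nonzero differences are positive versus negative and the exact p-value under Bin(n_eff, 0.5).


Step 1: Discard zero differences. Original n = 8; n_eff = number of nonzero differences = 8.
Nonzero differences (with sign): -1, -1, +2, +9, -2, -4, -9, -8
Step 2: Count signs: positive = 2, negative = 6.
Step 3: Under H0: P(positive) = 0.5, so the number of positives S ~ Bin(8, 0.5).
Step 4: Two-sided exact p-value = sum of Bin(8,0.5) probabilities at or below the observed probability = 0.289062.
Step 5: alpha = 0.1. fail to reject H0.

n_eff = 8, pos = 2, neg = 6, p = 0.289062, fail to reject H0.


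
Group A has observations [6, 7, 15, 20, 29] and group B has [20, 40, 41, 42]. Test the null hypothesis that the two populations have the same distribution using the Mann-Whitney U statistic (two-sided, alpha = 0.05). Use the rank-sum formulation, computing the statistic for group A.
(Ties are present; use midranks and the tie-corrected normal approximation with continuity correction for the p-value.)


Step 1: Combine and sort all 9 observations; assign midranks.
sorted (value, group): (6,X), (7,X), (15,X), (20,X), (20,Y), (29,X), (40,Y), (41,Y), (42,Y)
ranks: 6->1, 7->2, 15->3, 20->4.5, 20->4.5, 29->6, 40->7, 41->8, 42->9
Step 2: Rank sum for X: R1 = 1 + 2 + 3 + 4.5 + 6 = 16.5.
Step 3: U_X = R1 - n1(n1+1)/2 = 16.5 - 5*6/2 = 16.5 - 15 = 1.5.
       U_Y = n1*n2 - U_X = 20 - 1.5 = 18.5.
Step 4: Ties are present, so use the tie-corrected normal approximation (with continuity correction) for the p-value.
Step 5: p-value = 0.049090; compare to alpha = 0.05. reject H0.

U_X = 1.5, p = 0.049090, reject H0 at alpha = 0.05.


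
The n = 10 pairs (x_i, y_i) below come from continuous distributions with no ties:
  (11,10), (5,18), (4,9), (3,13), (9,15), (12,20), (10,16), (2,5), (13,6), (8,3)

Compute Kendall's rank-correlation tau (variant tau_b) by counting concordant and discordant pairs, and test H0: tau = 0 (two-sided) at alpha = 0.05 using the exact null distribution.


Step 1: Enumerate the 45 unordered pairs (i,j) with i<j and classify each by sign(x_j-x_i) * sign(y_j-y_i).
  (1,2):dx=-6,dy=+8->D; (1,3):dx=-7,dy=-1->C; (1,4):dx=-8,dy=+3->D; (1,5):dx=-2,dy=+5->D
  (1,6):dx=+1,dy=+10->C; (1,7):dx=-1,dy=+6->D; (1,8):dx=-9,dy=-5->C; (1,9):dx=+2,dy=-4->D
  (1,10):dx=-3,dy=-7->C; (2,3):dx=-1,dy=-9->C; (2,4):dx=-2,dy=-5->C; (2,5):dx=+4,dy=-3->D
  (2,6):dx=+7,dy=+2->C; (2,7):dx=+5,dy=-2->D; (2,8):dx=-3,dy=-13->C; (2,9):dx=+8,dy=-12->D
  (2,10):dx=+3,dy=-15->D; (3,4):dx=-1,dy=+4->D; (3,5):dx=+5,dy=+6->C; (3,6):dx=+8,dy=+11->C
  (3,7):dx=+6,dy=+7->C; (3,8):dx=-2,dy=-4->C; (3,9):dx=+9,dy=-3->D; (3,10):dx=+4,dy=-6->D
  (4,5):dx=+6,dy=+2->C; (4,6):dx=+9,dy=+7->C; (4,7):dx=+7,dy=+3->C; (4,8):dx=-1,dy=-8->C
  (4,9):dx=+10,dy=-7->D; (4,10):dx=+5,dy=-10->D; (5,6):dx=+3,dy=+5->C; (5,7):dx=+1,dy=+1->C
  (5,8):dx=-7,dy=-10->C; (5,9):dx=+4,dy=-9->D; (5,10):dx=-1,dy=-12->C; (6,7):dx=-2,dy=-4->C
  (6,8):dx=-10,dy=-15->C; (6,9):dx=+1,dy=-14->D; (6,10):dx=-4,dy=-17->C; (7,8):dx=-8,dy=-11->C
  (7,9):dx=+3,dy=-10->D; (7,10):dx=-2,dy=-13->C; (8,9):dx=+11,dy=+1->C; (8,10):dx=+6,dy=-2->D
  (9,10):dx=-5,dy=-3->C
Step 2: C = 27, D = 18, total pairs = 45.
Step 3: tau = (C - D)/(n(n-1)/2) = (27 - 18)/45 = 0.200000.
Step 4: Exact two-sided p-value (enumerate n! = 3628800 permutations of y under H0): p = 0.484313.
Step 5: alpha = 0.05. fail to reject H0.

tau_b = 0.2000 (C=27, D=18), p = 0.484313, fail to reject H0.


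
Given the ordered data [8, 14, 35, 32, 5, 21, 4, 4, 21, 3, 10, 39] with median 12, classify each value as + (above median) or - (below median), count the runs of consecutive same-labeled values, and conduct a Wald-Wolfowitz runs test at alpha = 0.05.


Step 1: Compute median = 12; label A = above, B = below.
Labels in order: BAAABABBABBA  (n_A = 6, n_B = 6)
Step 2: Count runs R = 8.
Step 3: Under H0 (random ordering), E[R] = 2*n_A*n_B/(n_A+n_B) + 1 = 2*6*6/12 + 1 = 7.0000.
        Var[R] = 2*n_A*n_B*(2*n_A*n_B - n_A - n_B) / ((n_A+n_B)^2 * (n_A+n_B-1)) = 4320/1584 = 2.7273.
        SD[R] = 1.6514.
Step 4: Continuity-corrected z = (R - 0.5 - E[R]) / SD[R] = (8 - 0.5 - 7.0000) / 1.6514 = 0.3028.
Step 5: Two-sided p-value via normal approximation = 2*(1 - Phi(|z|)) = 0.762069.
Step 6: alpha = 0.05. fail to reject H0.

R = 8, z = 0.3028, p = 0.762069, fail to reject H0.


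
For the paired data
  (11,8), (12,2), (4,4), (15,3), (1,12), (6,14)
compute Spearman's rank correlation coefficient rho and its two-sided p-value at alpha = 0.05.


Step 1: Rank x and y separately (midranks; no ties here).
rank(x): 11->4, 12->5, 4->2, 15->6, 1->1, 6->3
rank(y): 8->4, 2->1, 4->3, 3->2, 12->5, 14->6
Step 2: d_i = R_x(i) - R_y(i); compute d_i^2.
  (4-4)^2=0, (5-1)^2=16, (2-3)^2=1, (6-2)^2=16, (1-5)^2=16, (3-6)^2=9
sum(d^2) = 58.
Step 3: rho = 1 - 6*58 / (6*(6^2 - 1)) = 1 - 348/210 = -0.657143.
Step 4: Under H0, t = rho * sqrt((n-2)/(1-rho^2)) = -1.7436 ~ t(4).
Step 5: Two-sided p-value from the t-distribution with 4 df = 0.156175.
Step 6: alpha = 0.05. fail to reject H0.

rho = -0.6571, p = 0.156175, fail to reject H0 at alpha = 0.05.


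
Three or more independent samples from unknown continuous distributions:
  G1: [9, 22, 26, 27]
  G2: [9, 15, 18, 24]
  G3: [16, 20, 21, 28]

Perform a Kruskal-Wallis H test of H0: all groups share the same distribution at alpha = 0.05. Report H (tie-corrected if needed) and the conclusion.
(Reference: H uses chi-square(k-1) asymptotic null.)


Step 1: Combine all N = 12 observations and assign midranks.
sorted (value, group, rank): (9,G1,1.5), (9,G2,1.5), (15,G2,3), (16,G3,4), (18,G2,5), (20,G3,6), (21,G3,7), (22,G1,8), (24,G2,9), (26,G1,10), (27,G1,11), (28,G3,12)
Step 2: Sum ranks within each group.
R_1 = 30.5 (n_1 = 4)
R_2 = 18.5 (n_2 = 4)
R_3 = 29 (n_3 = 4)
Step 3: H = 12/(N(N+1)) * sum(R_i^2/n_i) - 3(N+1)
     = 12/(12*13) * (30.5^2/4 + 18.5^2/4 + 29^2/4) - 3*13
     = 0.076923 * 528.375 - 39
     = 1.644231.
Step 4: Ties present; correction factor C = 1 - 6/(12^3 - 12) = 0.996503. Corrected H = 1.644231 / 0.996503 = 1.650000.
Step 5: Under H0, H ~ chi^2(2); p-value = 0.438235.
Step 6: alpha = 0.05. fail to reject H0.

H = 1.6500, df = 2, p = 0.438235, fail to reject H0.


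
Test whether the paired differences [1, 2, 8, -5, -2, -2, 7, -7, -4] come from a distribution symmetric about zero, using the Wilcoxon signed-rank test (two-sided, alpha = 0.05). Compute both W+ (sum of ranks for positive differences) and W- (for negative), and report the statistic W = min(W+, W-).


Step 1: Drop any zero differences (none here) and take |d_i|.
|d| = [1, 2, 8, 5, 2, 2, 7, 7, 4]
Step 2: Midrank |d_i| (ties get averaged ranks).
ranks: |1|->1, |2|->3, |8|->9, |5|->6, |2|->3, |2|->3, |7|->7.5, |7|->7.5, |4|->5
Step 3: Attach original signs; sum ranks with positive sign and with negative sign.
W+ = 1 + 3 + 9 + 7.5 = 20.5
W- = 6 + 3 + 3 + 7.5 + 5 = 24.5
(Check: W+ + W- = 45 should equal n(n+1)/2 = 45.)
Step 4: Test statistic W = min(W+, W-) = 20.5.
Step 5: Ties in |d|, so use the tie-corrected normal approximation.
        E[W] = n(n+1)/4 = 9*10/4 = 22.5.
        Tie groups: |d|=2 (t=3), |d|=7 (t=2); sum(t^3 - t) = 30.
        Var[W] = n(n+1)(2n+1)/24 - sum(t^3-t)/48 = 1710/24 - 30/48 = 70.625.
        z = (W - E[W]) / sqrt(Var[W]) = (20.5 - 22.5) / 8.4039 = -0.2380.
        Two-sided p = 2*Phi(z) = 0.811892.
Step 6: alpha = 0.05. fail to reject H0.

W+ = 20.5, W- = 24.5, W = min = 20.5, p = 0.811892, fail to reject H0.


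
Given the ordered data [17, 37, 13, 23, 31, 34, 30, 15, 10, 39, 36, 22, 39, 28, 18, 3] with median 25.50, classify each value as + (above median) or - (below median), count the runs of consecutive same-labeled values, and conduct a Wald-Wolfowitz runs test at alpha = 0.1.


Step 1: Compute median = 25.50; label A = above, B = below.
Labels in order: BABBAAABBAABAABB  (n_A = 8, n_B = 8)
Step 2: Count runs R = 9.
Step 3: Under H0 (random ordering), E[R] = 2*n_A*n_B/(n_A+n_B) + 1 = 2*8*8/16 + 1 = 9.0000.
        Var[R] = 2*n_A*n_B*(2*n_A*n_B - n_A - n_B) / ((n_A+n_B)^2 * (n_A+n_B-1)) = 14336/3840 = 3.7333.
        SD[R] = 1.9322.
Step 4: R = E[R], so z = 0 with no continuity correction.
Step 5: Two-sided p-value via normal approximation = 2*(1 - Phi(|z|)) = 1.000000.
Step 6: alpha = 0.1. fail to reject H0.

R = 9, z = 0.0000, p = 1.000000, fail to reject H0.


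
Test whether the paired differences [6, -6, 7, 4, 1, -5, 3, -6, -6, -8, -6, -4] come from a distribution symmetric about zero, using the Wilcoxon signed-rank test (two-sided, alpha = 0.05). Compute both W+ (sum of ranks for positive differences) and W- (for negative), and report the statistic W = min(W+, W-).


Step 1: Drop any zero differences (none here) and take |d_i|.
|d| = [6, 6, 7, 4, 1, 5, 3, 6, 6, 8, 6, 4]
Step 2: Midrank |d_i| (ties get averaged ranks).
ranks: |6|->8, |6|->8, |7|->11, |4|->3.5, |1|->1, |5|->5, |3|->2, |6|->8, |6|->8, |8|->12, |6|->8, |4|->3.5
Step 3: Attach original signs; sum ranks with positive sign and with negative sign.
W+ = 8 + 11 + 3.5 + 1 + 2 = 25.5
W- = 8 + 5 + 8 + 8 + 12 + 8 + 3.5 = 52.5
(Check: W+ + W- = 78 should equal n(n+1)/2 = 78.)
Step 4: Test statistic W = min(W+, W-) = 25.5.
Step 5: Ties in |d|, so use the tie-corrected normal approximation.
        E[W] = n(n+1)/4 = 12*13/4 = 39.
        Tie groups: |d|=4 (t=2), |d|=6 (t=5); sum(t^3 - t) = 126.
        Var[W] = n(n+1)(2n+1)/24 - sum(t^3-t)/48 = 3900/24 - 126/48 = 159.875.
        z = (W - E[W]) / sqrt(Var[W]) = (25.5 - 39) / 12.6442 = -1.0677.
        Two-sided p = 2*Phi(z) = 0.285662.
Step 6: alpha = 0.05. fail to reject H0.

W+ = 25.5, W- = 52.5, W = min = 25.5, p = 0.285662, fail to reject H0.


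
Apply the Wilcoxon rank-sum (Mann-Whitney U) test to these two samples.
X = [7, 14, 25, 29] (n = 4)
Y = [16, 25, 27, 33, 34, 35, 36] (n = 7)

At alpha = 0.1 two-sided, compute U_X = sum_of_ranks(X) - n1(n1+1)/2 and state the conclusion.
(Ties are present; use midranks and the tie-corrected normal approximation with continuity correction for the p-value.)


Step 1: Combine and sort all 11 observations; assign midranks.
sorted (value, group): (7,X), (14,X), (16,Y), (25,X), (25,Y), (27,Y), (29,X), (33,Y), (34,Y), (35,Y), (36,Y)
ranks: 7->1, 14->2, 16->3, 25->4.5, 25->4.5, 27->6, 29->7, 33->8, 34->9, 35->10, 36->11
Step 2: Rank sum for X: R1 = 1 + 2 + 4.5 + 7 = 14.5.
Step 3: U_X = R1 - n1(n1+1)/2 = 14.5 - 4*5/2 = 14.5 - 10 = 4.5.
       U_Y = n1*n2 - U_X = 28 - 4.5 = 23.5.
Step 4: Ties are present, so use the tie-corrected normal approximation (with continuity correction) for the p-value.
Step 5: p-value = 0.088247; compare to alpha = 0.1. reject H0.

U_X = 4.5, p = 0.088247, reject H0 at alpha = 0.1.


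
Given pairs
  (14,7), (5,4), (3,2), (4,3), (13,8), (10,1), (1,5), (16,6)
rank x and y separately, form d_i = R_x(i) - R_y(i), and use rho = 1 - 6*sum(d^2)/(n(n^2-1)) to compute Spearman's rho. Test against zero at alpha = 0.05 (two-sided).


Step 1: Rank x and y separately (midranks; no ties here).
rank(x): 14->7, 5->4, 3->2, 4->3, 13->6, 10->5, 1->1, 16->8
rank(y): 7->7, 4->4, 2->2, 3->3, 8->8, 1->1, 5->5, 6->6
Step 2: d_i = R_x(i) - R_y(i); compute d_i^2.
  (7-7)^2=0, (4-4)^2=0, (2-2)^2=0, (3-3)^2=0, (6-8)^2=4, (5-1)^2=16, (1-5)^2=16, (8-6)^2=4
sum(d^2) = 40.
Step 3: rho = 1 - 6*40 / (8*(8^2 - 1)) = 1 - 240/504 = 0.523810.
Step 4: Under H0, t = rho * sqrt((n-2)/(1-rho^2)) = 1.5062 ~ t(6).
Step 5: Two-sided p-value from the t-distribution with 6 df = 0.182721.
Step 6: alpha = 0.05. fail to reject H0.

rho = 0.5238, p = 0.182721, fail to reject H0 at alpha = 0.05.


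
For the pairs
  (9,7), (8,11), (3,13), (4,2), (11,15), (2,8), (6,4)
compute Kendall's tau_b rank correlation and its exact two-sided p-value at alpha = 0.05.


Step 1: Enumerate the 21 unordered pairs (i,j) with i<j and classify each by sign(x_j-x_i) * sign(y_j-y_i).
  (1,2):dx=-1,dy=+4->D; (1,3):dx=-6,dy=+6->D; (1,4):dx=-5,dy=-5->C; (1,5):dx=+2,dy=+8->C
  (1,6):dx=-7,dy=+1->D; (1,7):dx=-3,dy=-3->C; (2,3):dx=-5,dy=+2->D; (2,4):dx=-4,dy=-9->C
  (2,5):dx=+3,dy=+4->C; (2,6):dx=-6,dy=-3->C; (2,7):dx=-2,dy=-7->C; (3,4):dx=+1,dy=-11->D
  (3,5):dx=+8,dy=+2->C; (3,6):dx=-1,dy=-5->C; (3,7):dx=+3,dy=-9->D; (4,5):dx=+7,dy=+13->C
  (4,6):dx=-2,dy=+6->D; (4,7):dx=+2,dy=+2->C; (5,6):dx=-9,dy=-7->C; (5,7):dx=-5,dy=-11->C
  (6,7):dx=+4,dy=-4->D
Step 2: C = 13, D = 8, total pairs = 21.
Step 3: tau = (C - D)/(n(n-1)/2) = (13 - 8)/21 = 0.238095.
Step 4: Exact two-sided p-value (enumerate n! = 5040 permutations of y under H0): p = 0.561905.
Step 5: alpha = 0.05. fail to reject H0.

tau_b = 0.2381 (C=13, D=8), p = 0.561905, fail to reject H0.


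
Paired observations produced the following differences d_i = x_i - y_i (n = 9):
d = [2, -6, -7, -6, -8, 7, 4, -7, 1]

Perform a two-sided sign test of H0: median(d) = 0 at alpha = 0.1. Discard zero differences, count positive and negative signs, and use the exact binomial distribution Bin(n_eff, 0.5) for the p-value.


Step 1: Discard zero differences. Original n = 9; n_eff = number of nonzero differences = 9.
Nonzero differences (with sign): +2, -6, -7, -6, -8, +7, +4, -7, +1
Step 2: Count signs: positive = 4, negative = 5.
Step 3: Under H0: P(positive) = 0.5, so the number of positives S ~ Bin(9, 0.5).
Step 4: Two-sided exact p-value = sum of Bin(9,0.5) probabilities at or below the observed probability = 1.000000.
Step 5: alpha = 0.1. fail to reject H0.

n_eff = 9, pos = 4, neg = 5, p = 1.000000, fail to reject H0.


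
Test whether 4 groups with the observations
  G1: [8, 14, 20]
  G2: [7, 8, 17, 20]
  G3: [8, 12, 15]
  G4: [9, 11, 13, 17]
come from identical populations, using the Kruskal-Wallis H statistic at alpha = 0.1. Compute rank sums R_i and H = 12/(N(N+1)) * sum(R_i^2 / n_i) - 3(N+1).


Step 1: Combine all N = 14 observations and assign midranks.
sorted (value, group, rank): (7,G2,1), (8,G1,3), (8,G2,3), (8,G3,3), (9,G4,5), (11,G4,6), (12,G3,7), (13,G4,8), (14,G1,9), (15,G3,10), (17,G2,11.5), (17,G4,11.5), (20,G1,13.5), (20,G2,13.5)
Step 2: Sum ranks within each group.
R_1 = 25.5 (n_1 = 3)
R_2 = 29 (n_2 = 4)
R_3 = 20 (n_3 = 3)
R_4 = 30.5 (n_4 = 4)
Step 3: H = 12/(N(N+1)) * sum(R_i^2/n_i) - 3(N+1)
     = 12/(14*15) * (25.5^2/3 + 29^2/4 + 20^2/3 + 30.5^2/4) - 3*15
     = 0.057143 * 792.896 - 45
     = 0.308333.
Step 4: Ties present; correction factor C = 1 - 36/(14^3 - 14) = 0.986813. Corrected H = 0.308333 / 0.986813 = 0.312454.
Step 5: Under H0, H ~ chi^2(3); p-value = 0.957670.
Step 6: alpha = 0.1. fail to reject H0.

H = 0.3125, df = 3, p = 0.957670, fail to reject H0.


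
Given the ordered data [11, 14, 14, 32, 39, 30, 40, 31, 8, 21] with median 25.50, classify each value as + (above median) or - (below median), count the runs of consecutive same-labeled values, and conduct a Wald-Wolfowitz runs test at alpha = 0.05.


Step 1: Compute median = 25.50; label A = above, B = below.
Labels in order: BBBAAAAABB  (n_A = 5, n_B = 5)
Step 2: Count runs R = 3.
Step 3: Under H0 (random ordering), E[R] = 2*n_A*n_B/(n_A+n_B) + 1 = 2*5*5/10 + 1 = 6.0000.
        Var[R] = 2*n_A*n_B*(2*n_A*n_B - n_A - n_B) / ((n_A+n_B)^2 * (n_A+n_B-1)) = 2000/900 = 2.2222.
        SD[R] = 1.4907.
Step 4: Continuity-corrected z = (R + 0.5 - E[R]) / SD[R] = (3 + 0.5 - 6.0000) / 1.4907 = -1.6771.
Step 5: Two-sided p-value via normal approximation = 2*(1 - Phi(|z|)) = 0.093533.
Step 6: alpha = 0.05. fail to reject H0.

R = 3, z = -1.6771, p = 0.093533, fail to reject H0.


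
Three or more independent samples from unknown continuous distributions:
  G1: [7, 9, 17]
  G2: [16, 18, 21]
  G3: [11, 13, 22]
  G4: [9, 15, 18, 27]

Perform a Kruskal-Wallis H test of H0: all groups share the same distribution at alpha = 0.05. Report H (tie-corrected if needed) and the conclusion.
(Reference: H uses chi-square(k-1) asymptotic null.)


Step 1: Combine all N = 13 observations and assign midranks.
sorted (value, group, rank): (7,G1,1), (9,G1,2.5), (9,G4,2.5), (11,G3,4), (13,G3,5), (15,G4,6), (16,G2,7), (17,G1,8), (18,G2,9.5), (18,G4,9.5), (21,G2,11), (22,G3,12), (27,G4,13)
Step 2: Sum ranks within each group.
R_1 = 11.5 (n_1 = 3)
R_2 = 27.5 (n_2 = 3)
R_3 = 21 (n_3 = 3)
R_4 = 31 (n_4 = 4)
Step 3: H = 12/(N(N+1)) * sum(R_i^2/n_i) - 3(N+1)
     = 12/(13*14) * (11.5^2/3 + 27.5^2/3 + 21^2/3 + 31^2/4) - 3*14
     = 0.065934 * 683.417 - 42
     = 3.060440.
Step 4: Ties present; correction factor C = 1 - 12/(13^3 - 13) = 0.994505. Corrected H = 3.060440 / 0.994505 = 3.077348.
Step 5: Under H0, H ~ chi^2(3); p-value = 0.379853.
Step 6: alpha = 0.05. fail to reject H0.

H = 3.0773, df = 3, p = 0.379853, fail to reject H0.


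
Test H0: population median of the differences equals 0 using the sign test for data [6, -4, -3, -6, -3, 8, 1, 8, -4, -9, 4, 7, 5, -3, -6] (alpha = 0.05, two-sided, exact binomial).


Step 1: Discard zero differences. Original n = 15; n_eff = number of nonzero differences = 15.
Nonzero differences (with sign): +6, -4, -3, -6, -3, +8, +1, +8, -4, -9, +4, +7, +5, -3, -6
Step 2: Count signs: positive = 7, negative = 8.
Step 3: Under H0: P(positive) = 0.5, so the number of positives S ~ Bin(15, 0.5).
Step 4: Two-sided exact p-value = sum of Bin(15,0.5) probabilities at or below the observed probability = 1.000000.
Step 5: alpha = 0.05. fail to reject H0.

n_eff = 15, pos = 7, neg = 8, p = 1.000000, fail to reject H0.


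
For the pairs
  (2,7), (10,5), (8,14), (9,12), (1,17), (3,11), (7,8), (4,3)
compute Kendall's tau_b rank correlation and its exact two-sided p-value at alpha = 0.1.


Step 1: Enumerate the 28 unordered pairs (i,j) with i<j and classify each by sign(x_j-x_i) * sign(y_j-y_i).
  (1,2):dx=+8,dy=-2->D; (1,3):dx=+6,dy=+7->C; (1,4):dx=+7,dy=+5->C; (1,5):dx=-1,dy=+10->D
  (1,6):dx=+1,dy=+4->C; (1,7):dx=+5,dy=+1->C; (1,8):dx=+2,dy=-4->D; (2,3):dx=-2,dy=+9->D
  (2,4):dx=-1,dy=+7->D; (2,5):dx=-9,dy=+12->D; (2,6):dx=-7,dy=+6->D; (2,7):dx=-3,dy=+3->D
  (2,8):dx=-6,dy=-2->C; (3,4):dx=+1,dy=-2->D; (3,5):dx=-7,dy=+3->D; (3,6):dx=-5,dy=-3->C
  (3,7):dx=-1,dy=-6->C; (3,8):dx=-4,dy=-11->C; (4,5):dx=-8,dy=+5->D; (4,6):dx=-6,dy=-1->C
  (4,7):dx=-2,dy=-4->C; (4,8):dx=-5,dy=-9->C; (5,6):dx=+2,dy=-6->D; (5,7):dx=+6,dy=-9->D
  (5,8):dx=+3,dy=-14->D; (6,7):dx=+4,dy=-3->D; (6,8):dx=+1,dy=-8->D; (7,8):dx=-3,dy=-5->C
Step 2: C = 12, D = 16, total pairs = 28.
Step 3: tau = (C - D)/(n(n-1)/2) = (12 - 16)/28 = -0.142857.
Step 4: Exact two-sided p-value (enumerate n! = 40320 permutations of y under H0): p = 0.719544.
Step 5: alpha = 0.1. fail to reject H0.

tau_b = -0.1429 (C=12, D=16), p = 0.719544, fail to reject H0.


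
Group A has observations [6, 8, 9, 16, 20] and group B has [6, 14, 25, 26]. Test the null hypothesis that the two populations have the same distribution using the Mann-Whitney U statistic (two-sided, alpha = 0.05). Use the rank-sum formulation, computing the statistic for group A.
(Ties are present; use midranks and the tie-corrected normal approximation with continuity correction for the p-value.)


Step 1: Combine and sort all 9 observations; assign midranks.
sorted (value, group): (6,X), (6,Y), (8,X), (9,X), (14,Y), (16,X), (20,X), (25,Y), (26,Y)
ranks: 6->1.5, 6->1.5, 8->3, 9->4, 14->5, 16->6, 20->7, 25->8, 26->9
Step 2: Rank sum for X: R1 = 1.5 + 3 + 4 + 6 + 7 = 21.5.
Step 3: U_X = R1 - n1(n1+1)/2 = 21.5 - 5*6/2 = 21.5 - 15 = 6.5.
       U_Y = n1*n2 - U_X = 20 - 6.5 = 13.5.
Step 4: Ties are present, so use the tie-corrected normal approximation (with continuity correction) for the p-value.
Step 5: p-value = 0.460558; compare to alpha = 0.05. fail to reject H0.

U_X = 6.5, p = 0.460558, fail to reject H0 at alpha = 0.05.


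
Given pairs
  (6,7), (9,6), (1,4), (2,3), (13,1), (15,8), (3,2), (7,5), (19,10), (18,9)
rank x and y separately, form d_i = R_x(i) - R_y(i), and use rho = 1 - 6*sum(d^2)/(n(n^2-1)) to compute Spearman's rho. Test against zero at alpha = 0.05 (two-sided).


Step 1: Rank x and y separately (midranks; no ties here).
rank(x): 6->4, 9->6, 1->1, 2->2, 13->7, 15->8, 3->3, 7->5, 19->10, 18->9
rank(y): 7->7, 6->6, 4->4, 3->3, 1->1, 8->8, 2->2, 5->5, 10->10, 9->9
Step 2: d_i = R_x(i) - R_y(i); compute d_i^2.
  (4-7)^2=9, (6-6)^2=0, (1-4)^2=9, (2-3)^2=1, (7-1)^2=36, (8-8)^2=0, (3-2)^2=1, (5-5)^2=0, (10-10)^2=0, (9-9)^2=0
sum(d^2) = 56.
Step 3: rho = 1 - 6*56 / (10*(10^2 - 1)) = 1 - 336/990 = 0.660606.
Step 4: Under H0, t = rho * sqrt((n-2)/(1-rho^2)) = 2.4889 ~ t(8).
Step 5: Two-sided p-value from the t-distribution with 8 df = 0.037588.
Step 6: alpha = 0.05. reject H0.

rho = 0.6606, p = 0.037588, reject H0 at alpha = 0.05.


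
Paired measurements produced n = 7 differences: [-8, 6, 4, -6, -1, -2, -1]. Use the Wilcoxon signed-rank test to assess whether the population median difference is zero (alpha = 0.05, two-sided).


Step 1: Drop any zero differences (none here) and take |d_i|.
|d| = [8, 6, 4, 6, 1, 2, 1]
Step 2: Midrank |d_i| (ties get averaged ranks).
ranks: |8|->7, |6|->5.5, |4|->4, |6|->5.5, |1|->1.5, |2|->3, |1|->1.5
Step 3: Attach original signs; sum ranks with positive sign and with negative sign.
W+ = 5.5 + 4 = 9.5
W- = 7 + 5.5 + 1.5 + 3 + 1.5 = 18.5
(Check: W+ + W- = 28 should equal n(n+1)/2 = 28.)
Step 4: Test statistic W = min(W+, W-) = 9.5.
Step 5: Ties in |d|, so use the tie-corrected normal approximation.
        E[W] = n(n+1)/4 = 7*8/4 = 14.
        Tie groups: |d|=1 (t=2), |d|=6 (t=2); sum(t^3 - t) = 12.
        Var[W] = n(n+1)(2n+1)/24 - sum(t^3-t)/48 = 840/24 - 12/48 = 34.75.
        z = (W - E[W]) / sqrt(Var[W]) = (9.5 - 14) / 5.8949 = -0.7634.
        Two-sided p = 2*Phi(z) = 0.445243.
Step 6: alpha = 0.05. fail to reject H0.

W+ = 9.5, W- = 18.5, W = min = 9.5, p = 0.445243, fail to reject H0.


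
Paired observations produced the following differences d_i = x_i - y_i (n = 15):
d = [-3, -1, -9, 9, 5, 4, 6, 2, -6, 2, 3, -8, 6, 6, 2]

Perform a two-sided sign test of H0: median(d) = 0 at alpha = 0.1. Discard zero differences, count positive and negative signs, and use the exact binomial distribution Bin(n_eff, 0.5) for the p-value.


Step 1: Discard zero differences. Original n = 15; n_eff = number of nonzero differences = 15.
Nonzero differences (with sign): -3, -1, -9, +9, +5, +4, +6, +2, -6, +2, +3, -8, +6, +6, +2
Step 2: Count signs: positive = 10, negative = 5.
Step 3: Under H0: P(positive) = 0.5, so the number of positives S ~ Bin(15, 0.5).
Step 4: Two-sided exact p-value = sum of Bin(15,0.5) probabilities at or below the observed probability = 0.301758.
Step 5: alpha = 0.1. fail to reject H0.

n_eff = 15, pos = 10, neg = 5, p = 0.301758, fail to reject H0.


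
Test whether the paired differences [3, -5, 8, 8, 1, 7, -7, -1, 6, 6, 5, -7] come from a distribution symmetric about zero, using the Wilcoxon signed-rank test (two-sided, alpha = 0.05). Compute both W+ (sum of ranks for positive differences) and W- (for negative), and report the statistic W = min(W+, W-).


Step 1: Drop any zero differences (none here) and take |d_i|.
|d| = [3, 5, 8, 8, 1, 7, 7, 1, 6, 6, 5, 7]
Step 2: Midrank |d_i| (ties get averaged ranks).
ranks: |3|->3, |5|->4.5, |8|->11.5, |8|->11.5, |1|->1.5, |7|->9, |7|->9, |1|->1.5, |6|->6.5, |6|->6.5, |5|->4.5, |7|->9
Step 3: Attach original signs; sum ranks with positive sign and with negative sign.
W+ = 3 + 11.5 + 11.5 + 1.5 + 9 + 6.5 + 6.5 + 4.5 = 54
W- = 4.5 + 9 + 1.5 + 9 = 24
(Check: W+ + W- = 78 should equal n(n+1)/2 = 78.)
Step 4: Test statistic W = min(W+, W-) = 24.
Step 5: Ties in |d|, so use the tie-corrected normal approximation.
        E[W] = n(n+1)/4 = 12*13/4 = 39.
        Tie groups: |d|=1 (t=2), |d|=5 (t=2), |d|=6 (t=2), |d|=7 (t=3), |d|=8 (t=2); sum(t^3 - t) = 48.
        Var[W] = n(n+1)(2n+1)/24 - sum(t^3-t)/48 = 3900/24 - 48/48 = 161.5.
        z = (W - E[W]) / sqrt(Var[W]) = (24 - 39) / 12.7083 = -1.1803.
        Two-sided p = 2*Phi(z) = 0.237867.
Step 6: alpha = 0.05. fail to reject H0.

W+ = 54, W- = 24, W = min = 24, p = 0.237867, fail to reject H0.


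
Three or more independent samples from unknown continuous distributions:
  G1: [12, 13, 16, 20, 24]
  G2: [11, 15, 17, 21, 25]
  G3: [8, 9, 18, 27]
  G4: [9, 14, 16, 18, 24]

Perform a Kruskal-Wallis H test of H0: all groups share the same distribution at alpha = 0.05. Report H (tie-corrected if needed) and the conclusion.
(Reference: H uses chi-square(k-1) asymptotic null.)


Step 1: Combine all N = 19 observations and assign midranks.
sorted (value, group, rank): (8,G3,1), (9,G3,2.5), (9,G4,2.5), (11,G2,4), (12,G1,5), (13,G1,6), (14,G4,7), (15,G2,8), (16,G1,9.5), (16,G4,9.5), (17,G2,11), (18,G3,12.5), (18,G4,12.5), (20,G1,14), (21,G2,15), (24,G1,16.5), (24,G4,16.5), (25,G2,18), (27,G3,19)
Step 2: Sum ranks within each group.
R_1 = 51 (n_1 = 5)
R_2 = 56 (n_2 = 5)
R_3 = 35 (n_3 = 4)
R_4 = 48 (n_4 = 5)
Step 3: H = 12/(N(N+1)) * sum(R_i^2/n_i) - 3(N+1)
     = 12/(19*20) * (51^2/5 + 56^2/5 + 35^2/4 + 48^2/5) - 3*20
     = 0.031579 * 1914.45 - 60
     = 0.456316.
Step 4: Ties present; correction factor C = 1 - 24/(19^3 - 19) = 0.996491. Corrected H = 0.456316 / 0.996491 = 0.457923.
Step 5: Under H0, H ~ chi^2(3); p-value = 0.928033.
Step 6: alpha = 0.05. fail to reject H0.

H = 0.4579, df = 3, p = 0.928033, fail to reject H0.
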